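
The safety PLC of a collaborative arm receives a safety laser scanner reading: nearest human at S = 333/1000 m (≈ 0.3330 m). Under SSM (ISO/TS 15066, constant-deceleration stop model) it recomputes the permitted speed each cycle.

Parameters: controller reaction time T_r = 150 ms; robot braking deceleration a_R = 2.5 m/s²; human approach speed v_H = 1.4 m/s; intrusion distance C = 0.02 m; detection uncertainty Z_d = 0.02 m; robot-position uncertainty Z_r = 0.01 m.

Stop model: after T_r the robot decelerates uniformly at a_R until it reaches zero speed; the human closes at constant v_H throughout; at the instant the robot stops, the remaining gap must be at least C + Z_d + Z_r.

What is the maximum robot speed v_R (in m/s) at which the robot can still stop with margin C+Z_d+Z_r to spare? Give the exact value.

v_R_max = 1/10 m/s = 0.1000 m/s

collect terms ⇒ (1/5)·v_R² + (71/100)·v_R + (-73/1000) = 0
  disc = (71/100)² − 4·(1/5)·(-73/1000) = 9/16 ; √disc = 3/4
  v_R = (−(71/100) + 3/4) / (2·(1/5)) = 1/10 m/s
check:
braking lasts T_s = (1/10)/(5/2) = 0.0400 s
robot in T_r: 0.1000·0.1500 = 0.0150 m
robot under decel: 0.1000²/(2·2.5000) = 0.0020 m
human closes 1.4000·0.1900 = 0.2660 m
margins: 0.0200+0.0200+0.0100 = 0.0500 m
sum ≈ 0.0150+0.0020+0.2660+0.0500 ≈ 0.3330 m = S ✓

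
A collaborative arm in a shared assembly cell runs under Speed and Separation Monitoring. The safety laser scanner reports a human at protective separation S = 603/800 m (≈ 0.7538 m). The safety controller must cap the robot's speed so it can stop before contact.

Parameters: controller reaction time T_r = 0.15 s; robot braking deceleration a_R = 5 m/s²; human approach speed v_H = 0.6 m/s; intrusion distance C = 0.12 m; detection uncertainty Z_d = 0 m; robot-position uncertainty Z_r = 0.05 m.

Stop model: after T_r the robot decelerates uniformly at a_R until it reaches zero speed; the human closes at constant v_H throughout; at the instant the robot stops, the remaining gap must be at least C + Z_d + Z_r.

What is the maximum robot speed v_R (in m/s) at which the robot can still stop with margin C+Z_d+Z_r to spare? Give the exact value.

v_R_max = 5/4 m/s = 1.2500 m/s

collect terms ⇒ (1/10)·v_R² + (27/100)·v_R + (-79/160) = 0
  disc = (27/100)² − 4·(1/10)·(-79/160) = 169/625 ; √disc = 13/25
  v_R = (−(27/100) + 13/25) / (2·(1/10)) = 5/4 m/s
check:
braking lasts T_s = (5/4)/5 = 0.2500 s
robot in T_r: 1.2500·0.1500 = 0.1875 m
braking distance = 1.2500²/(2·5.0000) = 0.1562 m
human closes 0.6000·0.4000 = 0.2400 m
residual clearance needed = 0.1200+0.0000+0.0500 = 0.1700 m
sum ≈ 0.1875+0.1562+0.2400+0.1700 ≈ 0.7538 m = S ✓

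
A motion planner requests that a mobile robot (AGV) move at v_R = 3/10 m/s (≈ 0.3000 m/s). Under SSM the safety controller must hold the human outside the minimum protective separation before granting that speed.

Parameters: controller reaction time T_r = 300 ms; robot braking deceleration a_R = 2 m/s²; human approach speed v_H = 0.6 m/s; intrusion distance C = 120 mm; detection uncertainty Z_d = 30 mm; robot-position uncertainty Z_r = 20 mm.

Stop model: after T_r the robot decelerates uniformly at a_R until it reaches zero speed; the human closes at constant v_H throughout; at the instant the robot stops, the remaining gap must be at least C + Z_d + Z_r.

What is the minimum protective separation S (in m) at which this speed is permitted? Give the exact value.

T_s = v_R/a_R = (3/10)/2 = 0.1500 s
reaction-phase robot travel = 0.3000·0.3000 = 0.0900 m
braking distance = 0.3000²/(2·2.0000) = 0.0225 m
human closes 0.6000·0.4500 = 0.2700 m
residual clearance needed = 0.1200+0.0300+0.0200 = 0.1700 m
S_min ≈ 0.0900+0.0225+0.2700+0.1700  ⇒  S_min = 221/400 m

S_min = 221/400 m = 0.5525 m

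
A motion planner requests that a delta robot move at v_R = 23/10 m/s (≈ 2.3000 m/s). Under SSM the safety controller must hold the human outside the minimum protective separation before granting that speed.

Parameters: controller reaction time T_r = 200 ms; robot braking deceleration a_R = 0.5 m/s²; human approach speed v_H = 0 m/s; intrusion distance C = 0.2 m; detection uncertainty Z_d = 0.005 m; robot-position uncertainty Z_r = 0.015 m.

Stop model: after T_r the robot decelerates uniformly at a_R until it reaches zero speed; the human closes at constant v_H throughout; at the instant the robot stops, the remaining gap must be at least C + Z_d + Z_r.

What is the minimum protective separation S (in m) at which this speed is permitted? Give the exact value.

S_min = 597/100 m = 5.9700 m

stop time T_s = (23/10)/(1/2) = 4.6000 s
robot covers v_R·T_r = 2.3000·0.2000 = 0.4600 m before braking
robot under decel: 2.3000²/(2·0.5000) = 5.2900 m
human closes 0.0000·4.8000 = 0.0000 m
residual clearance needed = 0.2000+0.0050+0.0150 = 0.2200 m
S_min ≈ 0.4600+5.2900+0.0000+0.2200  ⇒  S_min = 597/100 m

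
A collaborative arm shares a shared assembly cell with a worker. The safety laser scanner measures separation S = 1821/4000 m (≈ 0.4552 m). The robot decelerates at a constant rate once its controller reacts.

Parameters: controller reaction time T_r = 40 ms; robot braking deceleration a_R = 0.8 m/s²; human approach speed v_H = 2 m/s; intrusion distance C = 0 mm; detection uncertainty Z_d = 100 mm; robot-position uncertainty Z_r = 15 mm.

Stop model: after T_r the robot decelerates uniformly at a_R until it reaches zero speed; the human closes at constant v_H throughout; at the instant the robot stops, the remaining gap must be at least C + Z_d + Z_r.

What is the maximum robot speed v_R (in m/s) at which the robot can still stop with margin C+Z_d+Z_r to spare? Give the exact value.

v_R_max = 1/10 m/s = 0.1000 m/s

quadratic (5/8)·v² + (127/50)·v + (-1041/4000) = 0
  disc = (127/50)² − 4·(5/8)·(-1041/4000) = 284089/40000 ; √disc = 533/200
  v_R = (−(127/50) + 533/200) / (2·(5/8)) = 1/10 m/s
check:
braking lasts T_s = (1/10)/(4/5) = 0.1250 s
robot covers v_R·T_r = 0.1000·0.0400 = 0.0040 m before braking
robot under decel: 0.1000²/(2·0.8000) = 0.0063 m
person approaches 2.0000·(0.0400+0.1250) = 0.3300 m
residual clearance needed = 0.0000+0.1000+0.0150 = 0.1150 m
sum ≈ 0.0040+0.0063+0.3300+0.1150 ≈ 0.4552 m = S ✓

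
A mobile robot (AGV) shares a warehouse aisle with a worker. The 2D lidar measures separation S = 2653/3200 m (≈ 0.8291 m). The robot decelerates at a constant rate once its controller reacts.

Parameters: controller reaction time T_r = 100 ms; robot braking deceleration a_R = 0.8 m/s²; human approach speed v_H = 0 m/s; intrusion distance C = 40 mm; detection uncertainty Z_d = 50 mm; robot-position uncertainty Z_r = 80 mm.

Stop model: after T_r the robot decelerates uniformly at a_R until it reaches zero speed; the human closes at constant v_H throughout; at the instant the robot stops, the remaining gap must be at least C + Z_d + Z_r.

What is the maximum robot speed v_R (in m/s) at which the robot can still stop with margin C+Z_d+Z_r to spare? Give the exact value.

quadratic (5/8)·v² + (1/10)·v + (-2109/3200) = 0
  disc = (1/10)² − 4·(5/8)·(-2109/3200) = 10609/6400 ; √disc = 103/80
  v_R = (−(1/10) + 103/80) / (2·(5/8)) = 19/20 m/s
check:
stop time T_s = (19/20)/(4/5) = 1.1875 s
robot covers v_R·T_r = 0.9500·0.1000 = 0.0950 m before braking
robot under decel: 0.9500²/(2·0.8000) = 0.5641 m
human closes 0.0000·1.2875 = 0.0000 m
residual clearance needed = 0.0400+0.0500+0.0800 = 0.1700 m
sum ≈ 0.0950+0.5641+0.0000+0.1700 ≈ 0.8291 m = S ✓

v_R_max = 19/20 m/s = 0.9500 m/s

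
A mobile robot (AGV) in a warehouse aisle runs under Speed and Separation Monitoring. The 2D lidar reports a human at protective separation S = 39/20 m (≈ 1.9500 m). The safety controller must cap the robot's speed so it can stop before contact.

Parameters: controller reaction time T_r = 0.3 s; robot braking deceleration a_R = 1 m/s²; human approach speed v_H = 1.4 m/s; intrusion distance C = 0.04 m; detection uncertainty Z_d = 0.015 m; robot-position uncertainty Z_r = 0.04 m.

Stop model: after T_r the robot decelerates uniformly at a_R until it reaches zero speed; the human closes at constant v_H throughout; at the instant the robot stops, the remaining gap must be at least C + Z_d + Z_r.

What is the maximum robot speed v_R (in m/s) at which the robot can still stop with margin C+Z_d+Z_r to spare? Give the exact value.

at the boundary: (1/2)·v² + (17/10)·v + (-287/200) = 0
  disc = (17/10)² − 4·(1/2)·(-287/200) = 144/25 ; √disc = 12/5
  v_R = (−(17/10) + 12/5) / (2·(1/2)) = 7/10 m/s
check:
braking lasts T_s = (7/10)/1 = 0.7000 s
robot in T_r: 0.7000·0.3000 = 0.2100 m
robot under decel: 0.7000²/(2·1.0000) = 0.2450 m
human over T_r+T_s: 1.4000·(0.3000+0.7000) = 1.4000 m
residual clearance needed = 0.0400+0.0150+0.0400 = 0.0950 m
sum ≈ 0.2100+0.2450+1.4000+0.0950 ≈ 1.9500 m = S ✓

v_R_max = 7/10 m/s = 0.7000 m/s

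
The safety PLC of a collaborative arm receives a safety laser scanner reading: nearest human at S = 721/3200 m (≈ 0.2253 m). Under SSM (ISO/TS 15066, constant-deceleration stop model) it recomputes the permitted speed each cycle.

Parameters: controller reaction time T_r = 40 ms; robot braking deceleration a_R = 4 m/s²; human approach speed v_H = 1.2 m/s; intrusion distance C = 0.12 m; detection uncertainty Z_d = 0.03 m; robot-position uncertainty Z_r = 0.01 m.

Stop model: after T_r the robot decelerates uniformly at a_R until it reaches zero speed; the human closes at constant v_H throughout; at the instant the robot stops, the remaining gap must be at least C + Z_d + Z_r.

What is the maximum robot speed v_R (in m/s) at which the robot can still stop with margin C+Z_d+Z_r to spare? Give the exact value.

collect terms ⇒ (1/8)·v_R² + (17/50)·v_R + (-277/16000) = 0
  disc = (17/50)² − 4·(1/8)·(-277/16000) = 19881/160000 ; √disc = 141/400
  v_R = (−(17/50) + 141/400) / (2·(1/8)) = 1/20 m/s
check:
T_s = v_R/a_R = (1/20)/4 = 0.0125 s
robot in T_r: 0.0500·0.0400 = 0.0020 m
robot covers 0.0500·0.0125 − ½·4.0000·0.0125² = 0.0003 m while stopping
human closes 1.2000·0.0525 = 0.0630 m
margins: 0.1200+0.0300+0.0100 = 0.1600 m
sum ≈ 0.0020+0.0003+0.0630+0.1600 ≈ 0.2253 m = S ✓

v_R_max = 1/20 m/s = 0.0500 m/s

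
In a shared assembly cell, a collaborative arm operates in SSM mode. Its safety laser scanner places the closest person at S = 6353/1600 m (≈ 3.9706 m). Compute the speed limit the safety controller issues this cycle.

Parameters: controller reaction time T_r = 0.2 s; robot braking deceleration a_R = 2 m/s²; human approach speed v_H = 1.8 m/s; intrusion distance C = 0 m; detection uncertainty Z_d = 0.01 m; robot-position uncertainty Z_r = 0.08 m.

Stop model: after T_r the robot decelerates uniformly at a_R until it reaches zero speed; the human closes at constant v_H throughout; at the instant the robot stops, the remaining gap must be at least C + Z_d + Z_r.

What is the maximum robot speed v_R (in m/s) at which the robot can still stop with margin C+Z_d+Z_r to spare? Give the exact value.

at the boundary: (1/4)·v² + (11/10)·v + (-5633/1600) = 0
  disc = (11/10)² − 4·(1/4)·(-5633/1600) = 7569/1600 ; √disc = 87/40
  v_R = (−(11/10) + 87/40) / (2·(1/4)) = 43/20 m/s
check:
T_s = v_R/a_R = (43/20)/2 = 1.0750 s
reaction-phase robot travel = 2.1500·0.2000 = 0.4300 m
robot covers 2.1500·1.0750 − ½·2.0000·1.0750² = 1.1556 m while stopping
human over T_r+T_s: 1.8000·(0.2000+1.0750) = 2.2950 m
residual clearance needed = 0.0000+0.0100+0.0800 = 0.0900 m
sum ≈ 0.4300+1.1556+2.2950+0.0900 ≈ 3.9706 m = S ✓

v_R_max = 43/20 m/s = 2.1500 m/s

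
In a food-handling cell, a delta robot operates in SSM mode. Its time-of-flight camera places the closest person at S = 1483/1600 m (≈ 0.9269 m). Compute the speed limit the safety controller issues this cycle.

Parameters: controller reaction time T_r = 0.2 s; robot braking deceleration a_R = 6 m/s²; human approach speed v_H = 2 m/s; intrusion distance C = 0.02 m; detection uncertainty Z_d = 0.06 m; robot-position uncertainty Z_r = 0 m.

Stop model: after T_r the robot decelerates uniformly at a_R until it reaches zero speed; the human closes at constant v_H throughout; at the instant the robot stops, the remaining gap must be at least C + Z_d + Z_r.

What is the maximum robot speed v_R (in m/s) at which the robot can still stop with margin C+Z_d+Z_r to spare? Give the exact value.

v_R_max = 3/4 m/s = 0.7500 m/s

quadratic (1/12)·v² + (8/15)·v + (-143/320) = 0
  disc = (8/15)² − 4·(1/12)·(-143/320) = 6241/14400 ; √disc = 79/120
  v_R = (−(8/15) + 79/120) / (2·(1/12)) = 3/4 m/s
check:
braking lasts T_s = (3/4)/6 = 0.1250 s
reaction-phase robot travel = 0.7500·0.2000 = 0.1500 m
robot under decel: 0.7500²/(2·6.0000) = 0.0469 m
human over T_r+T_s: 2.0000·(0.2000+0.1250) = 0.6500 m
margins: 0.0200+0.0600+0.0000 = 0.0800 m
sum ≈ 0.1500+0.0469+0.6500+0.0800 ≈ 0.9269 m = S ✓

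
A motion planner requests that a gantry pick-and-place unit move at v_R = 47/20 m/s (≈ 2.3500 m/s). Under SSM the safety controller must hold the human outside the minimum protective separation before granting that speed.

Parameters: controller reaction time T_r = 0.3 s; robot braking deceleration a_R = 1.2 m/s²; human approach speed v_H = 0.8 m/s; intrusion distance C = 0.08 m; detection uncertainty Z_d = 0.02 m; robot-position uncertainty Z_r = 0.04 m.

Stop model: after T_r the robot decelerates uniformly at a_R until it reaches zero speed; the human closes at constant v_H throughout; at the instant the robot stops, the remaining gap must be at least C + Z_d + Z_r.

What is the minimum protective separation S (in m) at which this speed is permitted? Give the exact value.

S_min = 23773/4800 m = 4.9527 m

braking lasts T_s = (47/20)/(6/5) = 1.9583 s
robot in T_r: 2.3500·0.3000 = 0.7050 m
robot under decel: 2.3500²/(2·1.2000) = 2.3010 m
human over T_r+T_s: 0.8000·(0.3000+1.9583) = 1.8067 m
residual clearance needed = 0.0800+0.0200+0.0400 = 0.1400 m
S_min ≈ 0.7050+2.3010+1.8067+0.1400  ⇒  S_min = 23773/4800 m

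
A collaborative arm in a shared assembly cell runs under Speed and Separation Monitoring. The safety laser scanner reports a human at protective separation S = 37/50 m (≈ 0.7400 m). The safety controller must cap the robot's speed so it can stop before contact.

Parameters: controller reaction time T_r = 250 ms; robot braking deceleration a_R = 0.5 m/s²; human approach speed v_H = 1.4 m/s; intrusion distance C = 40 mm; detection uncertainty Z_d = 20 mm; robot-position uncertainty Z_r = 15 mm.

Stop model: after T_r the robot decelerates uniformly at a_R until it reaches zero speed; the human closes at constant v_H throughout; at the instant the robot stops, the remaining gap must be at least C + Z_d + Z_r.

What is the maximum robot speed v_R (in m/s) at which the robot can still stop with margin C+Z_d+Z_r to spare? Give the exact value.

collect terms ⇒ (1)·v_R² + (61/20)·v_R + (-63/200) = 0
  disc = (61/20)² − 4·(1)·(-63/200) = 169/16 ; √disc = 13/4
  v_R = (−(61/20) + 13/4) / (2·(1)) = 1/10 m/s
check:
braking lasts T_s = (1/10)/(1/2) = 0.2000 s
reaction-phase robot travel = 0.1000·0.2500 = 0.0250 m
robot under decel: 0.1000²/(2·0.5000) = 0.0100 m
human closes 1.4000·0.4500 = 0.6300 m
margins: 0.0400+0.0200+0.0150 = 0.0750 m
sum ≈ 0.0250+0.0100+0.6300+0.0750 ≈ 0.7400 m = S ✓

v_R_max = 1/10 m/s = 0.1000 m/s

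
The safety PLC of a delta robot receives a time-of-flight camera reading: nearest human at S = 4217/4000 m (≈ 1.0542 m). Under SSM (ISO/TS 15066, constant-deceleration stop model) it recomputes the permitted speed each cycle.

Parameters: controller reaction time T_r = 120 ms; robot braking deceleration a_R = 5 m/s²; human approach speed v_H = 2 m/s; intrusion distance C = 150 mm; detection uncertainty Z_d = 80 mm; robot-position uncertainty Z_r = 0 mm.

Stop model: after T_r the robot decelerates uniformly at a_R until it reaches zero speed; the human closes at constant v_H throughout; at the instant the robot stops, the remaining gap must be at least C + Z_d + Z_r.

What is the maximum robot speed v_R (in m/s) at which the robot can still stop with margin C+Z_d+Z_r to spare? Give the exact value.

v_R_max = 19/20 m/s = 0.9500 m/s

collect terms ⇒ (1/10)·v_R² + (13/25)·v_R + (-2337/4000) = 0
  disc = (13/25)² − 4·(1/10)·(-2337/4000) = 5041/10000 ; √disc = 71/100
  v_R = (−(13/25) + 71/100) / (2·(1/10)) = 19/20 m/s
check:
stop time T_s = (19/20)/5 = 0.1900 s
robot in T_r: 0.9500·0.1200 = 0.1140 m
robot under decel: 0.9500²/(2·5.0000) = 0.0902 m
human closes 2.0000·0.3100 = 0.6200 m
residual clearance needed = 0.1500+0.0800+0.0000 = 0.2300 m
sum ≈ 0.1140+0.0902+0.6200+0.2300 ≈ 1.0542 m = S ✓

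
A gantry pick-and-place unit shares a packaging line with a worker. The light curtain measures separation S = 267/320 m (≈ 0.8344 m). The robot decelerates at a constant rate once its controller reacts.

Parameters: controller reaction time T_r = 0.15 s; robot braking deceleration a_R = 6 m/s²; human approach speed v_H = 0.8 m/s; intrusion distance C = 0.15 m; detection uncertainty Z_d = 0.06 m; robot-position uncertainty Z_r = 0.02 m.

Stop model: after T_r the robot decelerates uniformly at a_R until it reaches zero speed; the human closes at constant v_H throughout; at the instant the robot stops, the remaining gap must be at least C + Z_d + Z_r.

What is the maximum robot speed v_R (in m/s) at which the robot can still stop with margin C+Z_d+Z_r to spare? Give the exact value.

v_R_max = 5/4 m/s = 1.2500 m/s

at the boundary: (1/12)·v² + (17/60)·v + (-31/64) = 0
  disc = (17/60)² − 4·(1/12)·(-31/64) = 3481/14400 ; √disc = 59/120
  v_R = (−(17/60) + 59/120) / (2·(1/12)) = 5/4 m/s
check:
stop time T_s = (5/4)/6 = 0.2083 s
robot covers v_R·T_r = 1.2500·0.1500 = 0.1875 m before braking
braking distance = 1.2500²/(2·6.0000) = 0.1302 m
human over T_r+T_s: 0.8000·(0.1500+0.2083) = 0.2867 m
margins: 0.1500+0.0600+0.0200 = 0.2300 m
sum ≈ 0.1875+0.1302+0.2867+0.2300 ≈ 0.8344 m = S ✓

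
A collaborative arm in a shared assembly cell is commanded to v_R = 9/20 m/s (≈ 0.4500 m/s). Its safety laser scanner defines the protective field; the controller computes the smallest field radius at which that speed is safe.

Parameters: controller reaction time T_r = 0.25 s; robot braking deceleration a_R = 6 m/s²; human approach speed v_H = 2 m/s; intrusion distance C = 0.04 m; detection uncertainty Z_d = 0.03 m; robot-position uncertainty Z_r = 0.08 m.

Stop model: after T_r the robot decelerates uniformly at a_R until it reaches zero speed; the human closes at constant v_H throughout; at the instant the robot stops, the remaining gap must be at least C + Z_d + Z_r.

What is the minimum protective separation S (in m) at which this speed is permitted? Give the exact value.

T_s = v_R/a_R = (9/20)/6 = 0.0750 s
robot in T_r: 0.4500·0.2500 = 0.1125 m
robot covers 0.4500·0.0750 − ½·6.0000·0.0750² = 0.0169 m while stopping
human closes 2.0000·0.3250 = 0.6500 m
residual clearance needed = 0.0400+0.0300+0.0800 = 0.1500 m
S_min ≈ 0.1125+0.0169+0.6500+0.1500  ⇒  S_min = 1487/1600 m

S_min = 1487/1600 m = 0.9294 m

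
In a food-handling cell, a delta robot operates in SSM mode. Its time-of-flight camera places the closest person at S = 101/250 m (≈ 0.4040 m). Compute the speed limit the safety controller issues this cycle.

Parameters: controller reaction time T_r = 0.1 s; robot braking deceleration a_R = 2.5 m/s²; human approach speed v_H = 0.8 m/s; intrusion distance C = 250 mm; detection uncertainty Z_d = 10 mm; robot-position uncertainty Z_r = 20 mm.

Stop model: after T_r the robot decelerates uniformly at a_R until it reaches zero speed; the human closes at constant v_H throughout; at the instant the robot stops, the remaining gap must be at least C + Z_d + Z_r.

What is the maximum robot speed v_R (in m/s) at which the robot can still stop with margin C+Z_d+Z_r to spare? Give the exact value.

v_R_max = 1/10 m/s = 0.1000 m/s

at the boundary: (1/5)·v² + (21/50)·v + (-11/250) = 0
  disc = (21/50)² − 4·(1/5)·(-11/250) = 529/2500 ; √disc = 23/50
  v_R = (−(21/50) + 23/50) / (2·(1/5)) = 1/10 m/s
check:
braking lasts T_s = (1/10)/(5/2) = 0.0400 s
reaction-phase robot travel = 0.1000·0.1000 = 0.0100 m
robot under decel: 0.1000²/(2·2.5000) = 0.0020 m
human over T_r+T_s: 0.8000·(0.1000+0.0400) = 0.1120 m
C+Z_d+Z_r = 0.2500+0.0100+0.0200 = 0.2800 m
sum ≈ 0.0100+0.0020+0.1120+0.2800 ≈ 0.4040 m = S ✓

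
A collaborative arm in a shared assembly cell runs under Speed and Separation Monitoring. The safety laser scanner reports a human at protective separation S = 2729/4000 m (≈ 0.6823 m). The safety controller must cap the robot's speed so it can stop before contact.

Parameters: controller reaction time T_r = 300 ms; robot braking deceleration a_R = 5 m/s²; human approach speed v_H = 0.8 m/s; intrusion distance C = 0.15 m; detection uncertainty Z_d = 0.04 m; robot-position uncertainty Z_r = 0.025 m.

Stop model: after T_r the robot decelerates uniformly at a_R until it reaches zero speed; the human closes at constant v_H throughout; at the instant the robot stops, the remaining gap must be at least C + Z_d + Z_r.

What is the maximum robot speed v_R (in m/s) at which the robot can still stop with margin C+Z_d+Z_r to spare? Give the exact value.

v_R_max = 9/20 m/s = 0.4500 m/s

collect terms ⇒ (1/10)·v_R² + (23/50)·v_R + (-909/4000) = 0
  disc = (23/50)² − 4·(1/10)·(-909/4000) = 121/400 ; √disc = 11/20
  v_R = (−(23/50) + 11/20) / (2·(1/10)) = 9/20 m/s
check:
T_s = v_R/a_R = (9/20)/5 = 0.0900 s
reaction-phase robot travel = 0.4500·0.3000 = 0.1350 m
robot covers 0.4500·0.0900 − ½·5.0000·0.0900² = 0.0203 m while stopping
human closes 0.8000·0.3900 = 0.3120 m
C+Z_d+Z_r = 0.1500+0.0400+0.0250 = 0.2150 m
sum ≈ 0.1350+0.0203+0.3120+0.2150 ≈ 0.6823 m = S ✓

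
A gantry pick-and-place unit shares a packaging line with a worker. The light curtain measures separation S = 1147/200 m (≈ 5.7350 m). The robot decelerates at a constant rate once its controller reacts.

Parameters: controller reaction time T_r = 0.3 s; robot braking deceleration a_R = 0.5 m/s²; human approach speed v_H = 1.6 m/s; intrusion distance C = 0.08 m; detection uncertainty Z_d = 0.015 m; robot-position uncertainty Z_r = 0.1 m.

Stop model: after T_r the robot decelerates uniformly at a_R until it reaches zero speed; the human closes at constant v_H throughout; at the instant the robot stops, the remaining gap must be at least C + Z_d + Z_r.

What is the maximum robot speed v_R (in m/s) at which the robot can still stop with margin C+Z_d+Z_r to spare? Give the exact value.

collect terms ⇒ (1)·v_R² + (7/2)·v_R + (-253/50) = 0
  disc = (7/2)² − 4·(1)·(-253/50) = 3249/100 ; √disc = 57/10
  v_R = (−(7/2) + 57/10) / (2·(1)) = 11/10 m/s
check:
braking lasts T_s = (11/10)/(1/2) = 2.2000 s
robot covers v_R·T_r = 1.1000·0.3000 = 0.3300 m before braking
robot covers 1.1000·2.2000 − ½·0.5000·2.2000² = 1.2100 m while stopping
human over T_r+T_s: 1.6000·(0.3000+2.2000) = 4.0000 m
margins: 0.0800+0.0150+0.1000 = 0.1950 m
sum ≈ 0.3300+1.2100+4.0000+0.1950 ≈ 5.7350 m = S ✓

v_R_max = 11/10 m/s = 1.1000 m/s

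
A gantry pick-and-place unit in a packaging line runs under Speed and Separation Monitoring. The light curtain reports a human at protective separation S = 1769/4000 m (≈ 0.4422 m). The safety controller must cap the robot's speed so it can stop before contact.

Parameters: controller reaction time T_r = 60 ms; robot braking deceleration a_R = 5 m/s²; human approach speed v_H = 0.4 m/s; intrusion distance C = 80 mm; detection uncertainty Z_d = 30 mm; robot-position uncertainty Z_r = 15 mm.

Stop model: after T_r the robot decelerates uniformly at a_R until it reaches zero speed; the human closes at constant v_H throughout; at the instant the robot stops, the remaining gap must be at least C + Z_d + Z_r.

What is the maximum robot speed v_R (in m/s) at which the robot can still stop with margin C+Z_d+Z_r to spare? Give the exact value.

v_R_max = 23/20 m/s = 1.1500 m/s

at the boundary: (1/10)·v² + (7/50)·v + (-1173/4000) = 0
  disc = (7/50)² − 4·(1/10)·(-1173/4000) = 1369/10000 ; √disc = 37/100
  v_R = (−(7/50) + 37/100) / (2·(1/10)) = 23/20 m/s
check:
braking lasts T_s = (23/20)/5 = 0.2300 s
reaction-phase robot travel = 1.1500·0.0600 = 0.0690 m
robot covers 1.1500·0.2300 − ½·5.0000·0.2300² = 0.1323 m while stopping
person approaches 0.4000·(0.0600+0.2300) = 0.1160 m
C+Z_d+Z_r = 0.0800+0.0300+0.0150 = 0.1250 m
sum ≈ 0.0690+0.1323+0.1160+0.1250 ≈ 0.4422 m = S ✓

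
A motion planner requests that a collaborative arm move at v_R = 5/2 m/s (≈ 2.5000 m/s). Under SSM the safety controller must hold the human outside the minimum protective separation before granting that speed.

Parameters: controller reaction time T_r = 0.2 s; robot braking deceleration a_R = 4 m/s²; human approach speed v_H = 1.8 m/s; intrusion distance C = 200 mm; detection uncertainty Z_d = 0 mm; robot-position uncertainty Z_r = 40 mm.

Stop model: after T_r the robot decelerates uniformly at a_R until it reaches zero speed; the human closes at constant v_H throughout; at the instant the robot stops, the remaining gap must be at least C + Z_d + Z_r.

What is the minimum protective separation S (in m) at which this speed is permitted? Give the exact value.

stop time T_s = (5/2)/4 = 0.6250 s
reaction-phase robot travel = 2.5000·0.2000 = 0.5000 m
braking distance = 2.5000²/(2·4.0000) = 0.7812 m
person approaches 1.8000·(0.2000+0.6250) = 1.4850 m
C+Z_d+Z_r = 0.2000+0.0000+0.0400 = 0.2400 m
S_min ≈ 0.5000+0.7812+1.4850+0.2400  ⇒  S_min = 481/160 m

S_min = 481/160 m = 3.0063 m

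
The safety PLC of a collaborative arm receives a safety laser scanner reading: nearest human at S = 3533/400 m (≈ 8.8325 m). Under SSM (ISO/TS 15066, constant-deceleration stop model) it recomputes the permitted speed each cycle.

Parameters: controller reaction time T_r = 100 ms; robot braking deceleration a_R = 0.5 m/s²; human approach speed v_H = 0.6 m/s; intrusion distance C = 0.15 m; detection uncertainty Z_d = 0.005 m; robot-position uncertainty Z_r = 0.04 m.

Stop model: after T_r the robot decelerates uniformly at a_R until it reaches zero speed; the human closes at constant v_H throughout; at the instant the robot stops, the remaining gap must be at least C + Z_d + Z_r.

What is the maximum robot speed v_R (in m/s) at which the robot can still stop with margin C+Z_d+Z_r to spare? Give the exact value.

quadratic (1)·v² + (13/10)·v + (-3431/400) = 0
  disc = (13/10)² − 4·(1)·(-3431/400) = 36 ; √disc = 6
  v_R = (−(13/10) + 6) / (2·(1)) = 47/20 m/s
check:
T_s = v_R/a_R = (47/20)/(1/2) = 4.7000 s
robot covers v_R·T_r = 2.3500·0.1000 = 0.2350 m before braking
robot under decel: 2.3500²/(2·0.5000) = 5.5225 m
human closes 0.6000·4.8000 = 2.8800 m
residual clearance needed = 0.1500+0.0050+0.0400 = 0.1950 m
sum ≈ 0.2350+5.5225+2.8800+0.1950 ≈ 8.8325 m = S ✓

v_R_max = 47/20 m/s = 2.3500 m/s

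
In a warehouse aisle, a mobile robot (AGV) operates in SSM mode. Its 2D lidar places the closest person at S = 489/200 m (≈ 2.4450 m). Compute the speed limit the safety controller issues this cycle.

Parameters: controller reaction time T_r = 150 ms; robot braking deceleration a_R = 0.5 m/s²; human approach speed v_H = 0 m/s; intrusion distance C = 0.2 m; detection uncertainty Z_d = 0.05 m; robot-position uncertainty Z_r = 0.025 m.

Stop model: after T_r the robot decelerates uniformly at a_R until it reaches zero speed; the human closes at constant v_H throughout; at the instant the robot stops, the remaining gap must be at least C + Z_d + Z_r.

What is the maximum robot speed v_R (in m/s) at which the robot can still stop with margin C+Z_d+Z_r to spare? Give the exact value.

at the boundary: (1)·v² + (3/20)·v + (-217/100) = 0
  disc = (3/20)² − 4·(1)·(-217/100) = 3481/400 ; √disc = 59/20
  v_R = (−(3/20) + 59/20) / (2·(1)) = 7/5 m/s
check:
T_s = v_R/a_R = (7/5)/(1/2) = 2.8000 s
robot covers v_R·T_r = 1.4000·0.1500 = 0.2100 m before braking
robot covers 1.4000·2.8000 − ½·0.5000·2.8000² = 1.9600 m while stopping
person approaches 0.0000·(0.1500+2.8000) = 0.0000 m
residual clearance needed = 0.2000+0.0500+0.0250 = 0.2750 m
sum ≈ 0.2100+1.9600+0.0000+0.2750 ≈ 2.4450 m = S ✓

v_R_max = 7/5 m/s = 1.4000 m/s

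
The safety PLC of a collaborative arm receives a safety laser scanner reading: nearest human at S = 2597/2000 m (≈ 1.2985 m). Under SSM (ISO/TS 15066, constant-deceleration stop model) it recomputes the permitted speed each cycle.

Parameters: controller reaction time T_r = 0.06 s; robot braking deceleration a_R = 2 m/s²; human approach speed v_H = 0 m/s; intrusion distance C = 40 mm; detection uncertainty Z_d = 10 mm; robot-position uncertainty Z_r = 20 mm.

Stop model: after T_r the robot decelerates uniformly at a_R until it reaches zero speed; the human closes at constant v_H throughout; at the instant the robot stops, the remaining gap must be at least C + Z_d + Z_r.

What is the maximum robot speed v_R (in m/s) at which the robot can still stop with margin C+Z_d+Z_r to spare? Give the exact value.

quadratic (1/4)·v² + (3/50)·v + (-2457/2000) = 0
  disc = (3/50)² − 4·(1/4)·(-2457/2000) = 12321/10000 ; √disc = 111/100
  v_R = (−(3/50) + 111/100) / (2·(1/4)) = 21/10 m/s
check:
T_s = v_R/a_R = (21/10)/2 = 1.0500 s
reaction-phase robot travel = 2.1000·0.0600 = 0.1260 m
braking distance = 2.1000²/(2·2.0000) = 1.1025 m
person approaches 0.0000·(0.0600+1.0500) = 0.0000 m
margins: 0.0400+0.0100+0.0200 = 0.0700 m
sum ≈ 0.1260+1.1025+0.0000+0.0700 ≈ 1.2985 m = S ✓

v_R_max = 21/10 m/s = 2.1000 m/s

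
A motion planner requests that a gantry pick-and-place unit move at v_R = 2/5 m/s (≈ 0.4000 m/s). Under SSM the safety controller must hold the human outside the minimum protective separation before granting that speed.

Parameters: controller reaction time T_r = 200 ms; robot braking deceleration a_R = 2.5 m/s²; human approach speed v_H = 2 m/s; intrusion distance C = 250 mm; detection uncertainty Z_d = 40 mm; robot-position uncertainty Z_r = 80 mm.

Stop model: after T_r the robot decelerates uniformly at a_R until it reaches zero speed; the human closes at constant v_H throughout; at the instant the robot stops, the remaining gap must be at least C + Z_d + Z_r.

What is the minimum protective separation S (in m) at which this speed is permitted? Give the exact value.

T_s = v_R/a_R = (2/5)/(5/2) = 0.1600 s
reaction-phase robot travel = 0.4000·0.2000 = 0.0800 m
braking distance = 0.4000²/(2·2.5000) = 0.0320 m
human closes 2.0000·0.3600 = 0.7200 m
residual clearance needed = 0.2500+0.0400+0.0800 = 0.3700 m
S_min ≈ 0.0800+0.0320+0.7200+0.3700  ⇒  S_min = 601/500 m

S_min = 601/500 m = 1.2020 m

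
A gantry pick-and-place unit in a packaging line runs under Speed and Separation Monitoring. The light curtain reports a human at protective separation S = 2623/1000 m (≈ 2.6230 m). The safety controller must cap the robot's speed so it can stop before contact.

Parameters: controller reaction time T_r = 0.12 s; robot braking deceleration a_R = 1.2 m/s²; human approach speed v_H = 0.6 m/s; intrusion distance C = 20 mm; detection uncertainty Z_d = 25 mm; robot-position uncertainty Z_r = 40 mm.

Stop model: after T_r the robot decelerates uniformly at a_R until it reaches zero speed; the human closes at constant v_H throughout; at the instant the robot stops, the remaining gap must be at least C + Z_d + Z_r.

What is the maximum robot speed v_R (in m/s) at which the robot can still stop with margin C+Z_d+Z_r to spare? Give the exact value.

collect terms ⇒ (5/12)·v_R² + (31/50)·v_R + (-1233/500) = 0
  disc = (31/50)² − 4·(5/12)·(-1233/500) = 2809/625 ; √disc = 53/25
  v_R = (−(31/50) + 53/25) / (2·(5/12)) = 9/5 m/s
check:
stop time T_s = (9/5)/(6/5) = 1.5000 s
robot covers v_R·T_r = 1.8000·0.1200 = 0.2160 m before braking
robot under decel: 1.8000²/(2·1.2000) = 1.3500 m
human closes 0.6000·1.6200 = 0.9720 m
margins: 0.0200+0.0250+0.0400 = 0.0850 m
sum ≈ 0.2160+1.3500+0.9720+0.0850 ≈ 2.6230 m = S ✓

v_R_max = 9/5 m/s = 1.8000 m/s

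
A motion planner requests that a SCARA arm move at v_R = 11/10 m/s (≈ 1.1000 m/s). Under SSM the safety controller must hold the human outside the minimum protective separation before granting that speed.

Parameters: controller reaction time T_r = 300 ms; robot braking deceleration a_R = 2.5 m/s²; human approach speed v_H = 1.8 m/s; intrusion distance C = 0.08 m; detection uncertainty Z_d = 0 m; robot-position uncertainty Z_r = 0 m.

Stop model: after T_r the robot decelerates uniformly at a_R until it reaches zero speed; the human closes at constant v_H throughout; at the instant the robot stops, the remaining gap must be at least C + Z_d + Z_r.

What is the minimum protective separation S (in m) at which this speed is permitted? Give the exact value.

S_min = 248/125 m = 1.9840 m

T_s = v_R/a_R = (11/10)/(5/2) = 0.4400 s
reaction-phase robot travel = 1.1000·0.3000 = 0.3300 m
braking distance = 1.1000²/(2·2.5000) = 0.2420 m
human over T_r+T_s: 1.8000·(0.3000+0.4400) = 1.3320 m
residual clearance needed = 0.0800+0.0000+0.0000 = 0.0800 m
S_min ≈ 0.3300+0.2420+1.3320+0.0800  ⇒  S_min = 248/125 m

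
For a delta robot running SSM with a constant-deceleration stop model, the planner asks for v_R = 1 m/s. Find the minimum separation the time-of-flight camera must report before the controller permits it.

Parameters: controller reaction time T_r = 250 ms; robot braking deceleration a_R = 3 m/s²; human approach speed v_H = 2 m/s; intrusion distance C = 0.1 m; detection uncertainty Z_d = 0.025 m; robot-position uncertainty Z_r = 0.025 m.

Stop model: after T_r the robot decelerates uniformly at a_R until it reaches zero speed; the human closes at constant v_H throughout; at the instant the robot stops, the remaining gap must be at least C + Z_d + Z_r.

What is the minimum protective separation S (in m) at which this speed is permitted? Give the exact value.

S_min = 26/15 m = 1.7333 m

stop time T_s = 1/3 = 0.3333 s
robot covers v_R·T_r = 1.0000·0.2500 = 0.2500 m before braking
robot under decel: 1.0000²/(2·3.0000) = 0.1667 m
person approaches 2.0000·(0.2500+0.3333) = 1.1667 m
margins: 0.1000+0.0250+0.0250 = 0.1500 m
S_min ≈ 0.2500+0.1667+1.1667+0.1500  ⇒  S_min = 26/15 m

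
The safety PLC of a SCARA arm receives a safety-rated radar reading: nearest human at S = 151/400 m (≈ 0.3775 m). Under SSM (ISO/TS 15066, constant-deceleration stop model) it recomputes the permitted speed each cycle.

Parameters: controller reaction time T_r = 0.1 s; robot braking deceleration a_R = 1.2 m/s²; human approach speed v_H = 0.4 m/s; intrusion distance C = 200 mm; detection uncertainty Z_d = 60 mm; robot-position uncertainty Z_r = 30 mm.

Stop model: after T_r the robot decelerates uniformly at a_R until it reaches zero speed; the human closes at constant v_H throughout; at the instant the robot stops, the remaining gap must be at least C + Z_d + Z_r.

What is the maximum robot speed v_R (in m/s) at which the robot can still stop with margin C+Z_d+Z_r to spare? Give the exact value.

v_R_max = 1/10 m/s = 0.1000 m/s

quadratic (5/12)·v² + (13/30)·v + (-19/400) = 0
  disc = (13/30)² − 4·(5/12)·(-19/400) = 961/3600 ; √disc = 31/60
  v_R = (−(13/30) + 31/60) / (2·(5/12)) = 1/10 m/s
check:
braking lasts T_s = (1/10)/(6/5) = 0.0833 s
robot in T_r: 0.1000·0.1000 = 0.0100 m
robot covers 0.1000·0.0833 − ½·1.2000·0.0833² = 0.0042 m while stopping
human closes 0.4000·0.1833 = 0.0733 m
C+Z_d+Z_r = 0.2000+0.0600+0.0300 = 0.2900 m
sum ≈ 0.0100+0.0042+0.0733+0.2900 ≈ 0.3775 m = S ✓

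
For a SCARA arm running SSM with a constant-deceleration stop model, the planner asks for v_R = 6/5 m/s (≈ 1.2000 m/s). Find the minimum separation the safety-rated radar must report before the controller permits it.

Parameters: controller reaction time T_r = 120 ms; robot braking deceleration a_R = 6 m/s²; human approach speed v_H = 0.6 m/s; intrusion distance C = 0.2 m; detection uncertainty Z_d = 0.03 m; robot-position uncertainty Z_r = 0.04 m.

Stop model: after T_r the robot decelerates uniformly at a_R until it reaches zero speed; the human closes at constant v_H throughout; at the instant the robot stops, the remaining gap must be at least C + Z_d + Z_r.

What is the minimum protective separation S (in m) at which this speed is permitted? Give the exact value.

T_s = v_R/a_R = (6/5)/6 = 0.2000 s
robot in T_r: 1.2000·0.1200 = 0.1440 m
robot covers 1.2000·0.2000 − ½·6.0000·0.2000² = 0.1200 m while stopping
human over T_r+T_s: 0.6000·(0.1200+0.2000) = 0.1920 m
margins: 0.2000+0.0300+0.0400 = 0.2700 m
S_min ≈ 0.1440+0.1200+0.1920+0.2700  ⇒  S_min = 363/500 m

S_min = 363/500 m = 0.7260 m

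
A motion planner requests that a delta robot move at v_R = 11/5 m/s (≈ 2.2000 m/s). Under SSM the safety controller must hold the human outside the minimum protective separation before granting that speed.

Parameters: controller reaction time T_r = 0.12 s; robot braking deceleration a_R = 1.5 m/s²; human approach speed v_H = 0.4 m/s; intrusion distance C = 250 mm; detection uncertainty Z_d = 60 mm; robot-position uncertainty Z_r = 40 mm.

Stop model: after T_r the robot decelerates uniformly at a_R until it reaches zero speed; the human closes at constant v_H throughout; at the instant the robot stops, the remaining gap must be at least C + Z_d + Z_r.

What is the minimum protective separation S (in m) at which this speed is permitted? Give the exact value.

T_s = v_R/a_R = (11/5)/(3/2) = 1.4667 s
reaction-phase robot travel = 2.2000·0.1200 = 0.2640 m
robot under decel: 2.2000²/(2·1.5000) = 1.6133 m
person approaches 0.4000·(0.1200+1.4667) = 0.6347 m
margins: 0.2500+0.0600+0.0400 = 0.3500 m
S_min ≈ 0.2640+1.6133+0.6347+0.3500  ⇒  S_min = 1431/500 m

S_min = 1431/500 m = 2.8620 m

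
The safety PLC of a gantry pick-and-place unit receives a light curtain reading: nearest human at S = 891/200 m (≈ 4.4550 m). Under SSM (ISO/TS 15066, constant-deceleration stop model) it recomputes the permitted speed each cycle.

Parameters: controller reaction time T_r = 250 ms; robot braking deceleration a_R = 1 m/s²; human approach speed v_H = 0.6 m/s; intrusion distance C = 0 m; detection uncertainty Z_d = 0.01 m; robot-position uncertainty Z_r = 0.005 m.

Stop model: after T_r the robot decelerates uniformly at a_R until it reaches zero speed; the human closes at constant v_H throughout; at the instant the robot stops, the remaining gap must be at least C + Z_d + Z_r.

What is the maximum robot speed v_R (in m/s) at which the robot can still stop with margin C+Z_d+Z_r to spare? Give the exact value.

at the boundary: (1/2)·v² + (17/20)·v + (-429/100) = 0
  disc = (17/20)² − 4·(1/2)·(-429/100) = 3721/400 ; √disc = 61/20
  v_R = (−(17/20) + 61/20) / (2·(1/2)) = 11/5 m/s
check:
stop time T_s = (11/5)/1 = 2.2000 s
robot covers v_R·T_r = 2.2000·0.2500 = 0.5500 m before braking
braking distance = 2.2000²/(2·1.0000) = 2.4200 m
human closes 0.6000·2.4500 = 1.4700 m
margins: 0.0000+0.0100+0.0050 = 0.0150 m
sum ≈ 0.5500+2.4200+1.4700+0.0150 ≈ 4.4550 m = S ✓

v_R_max = 11/5 m/s = 2.2000 m/s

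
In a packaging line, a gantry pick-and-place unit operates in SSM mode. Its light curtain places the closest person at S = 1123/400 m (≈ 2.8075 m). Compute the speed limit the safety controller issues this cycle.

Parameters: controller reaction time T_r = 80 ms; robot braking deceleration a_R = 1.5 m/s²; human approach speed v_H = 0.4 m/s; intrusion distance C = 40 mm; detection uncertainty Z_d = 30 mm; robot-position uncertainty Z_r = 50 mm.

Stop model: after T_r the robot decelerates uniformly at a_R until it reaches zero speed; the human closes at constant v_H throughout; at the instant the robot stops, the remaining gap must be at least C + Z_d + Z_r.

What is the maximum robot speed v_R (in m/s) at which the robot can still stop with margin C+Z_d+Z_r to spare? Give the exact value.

v_R_max = 47/20 m/s = 2.3500 m/s

collect terms ⇒ (1/3)·v_R² + (26/75)·v_R + (-5311/2000) = 0
  disc = (26/75)² − 4·(1/3)·(-5311/2000) = 82369/22500 ; √disc = 287/150
  v_R = (−(26/75) + 287/150) / (2·(1/3)) = 47/20 m/s
check:
stop time T_s = (47/20)/(3/2) = 1.5667 s
reaction-phase robot travel = 2.3500·0.0800 = 0.1880 m
robot covers 2.3500·1.5667 − ½·1.5000·1.5667² = 1.8408 m while stopping
human over T_r+T_s: 0.4000·(0.0800+1.5667) = 0.6587 m
margins: 0.0400+0.0300+0.0500 = 0.1200 m
sum ≈ 0.1880+1.8408+0.6587+0.1200 ≈ 2.8075 m = S ✓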